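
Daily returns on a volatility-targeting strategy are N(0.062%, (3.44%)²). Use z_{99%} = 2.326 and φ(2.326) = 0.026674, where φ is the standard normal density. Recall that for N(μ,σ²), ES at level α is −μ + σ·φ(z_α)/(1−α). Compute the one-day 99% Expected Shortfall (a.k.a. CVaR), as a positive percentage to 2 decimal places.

Tail multiplier: φ(z)/(1−α) = 0.026674 / 0.01 = 2.667.
ES = −(0.062%) + 3.44% × 2.667 = 9.112%.

9.11%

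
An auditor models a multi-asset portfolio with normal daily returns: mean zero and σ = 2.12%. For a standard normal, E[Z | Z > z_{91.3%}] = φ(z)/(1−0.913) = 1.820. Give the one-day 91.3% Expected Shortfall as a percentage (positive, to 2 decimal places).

ES = 2.12% × 1.820 = 3.858%.

3.86%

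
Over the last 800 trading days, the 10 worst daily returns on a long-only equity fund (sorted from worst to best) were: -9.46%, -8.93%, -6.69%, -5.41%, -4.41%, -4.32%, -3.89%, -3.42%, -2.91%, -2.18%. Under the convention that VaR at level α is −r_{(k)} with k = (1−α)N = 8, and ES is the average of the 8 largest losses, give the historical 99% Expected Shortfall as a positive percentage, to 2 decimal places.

The 8 worst returns sum to -46.53%.
ES = −(-46.53%) / 8 = 5.81625% ≈ 5.82%.

5.82%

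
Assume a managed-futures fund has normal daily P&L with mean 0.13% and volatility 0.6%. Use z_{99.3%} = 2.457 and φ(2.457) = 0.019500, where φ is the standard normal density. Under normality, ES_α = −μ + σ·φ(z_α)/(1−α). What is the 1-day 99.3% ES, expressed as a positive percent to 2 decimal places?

Tail multiplier: φ(z)/(1−α) = 0.019500 / 0.007 = 2.786.
ES = −(0.13%) + 0.6% × 2.786 = 1.542%.

1.54%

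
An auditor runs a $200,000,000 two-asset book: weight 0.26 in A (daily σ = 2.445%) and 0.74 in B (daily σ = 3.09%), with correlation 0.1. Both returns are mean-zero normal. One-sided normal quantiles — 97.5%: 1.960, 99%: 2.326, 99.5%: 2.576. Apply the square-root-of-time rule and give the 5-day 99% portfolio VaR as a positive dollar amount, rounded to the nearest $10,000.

σ_p = √(0.26²·2.445² + 0.74²·3.09² + 2·0.1·0.26·0.74·2.445·3.09) = 2.434%.
σ_{5d} = 2.434% × √5 = 5.443%.
VaR = 2.326 × 5.443% = 12.660%; on $200,000,000 that is $25,320,000.

$25,320,000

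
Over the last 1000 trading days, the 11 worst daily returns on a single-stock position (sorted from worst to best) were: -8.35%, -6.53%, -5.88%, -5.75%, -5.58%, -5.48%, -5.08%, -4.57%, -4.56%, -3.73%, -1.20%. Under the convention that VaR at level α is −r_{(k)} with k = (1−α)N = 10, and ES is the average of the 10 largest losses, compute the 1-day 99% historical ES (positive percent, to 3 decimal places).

5.551%

The 10 worst returns sum to -55.51%.
ES = −(-55.51%) / 10 = 5.551%.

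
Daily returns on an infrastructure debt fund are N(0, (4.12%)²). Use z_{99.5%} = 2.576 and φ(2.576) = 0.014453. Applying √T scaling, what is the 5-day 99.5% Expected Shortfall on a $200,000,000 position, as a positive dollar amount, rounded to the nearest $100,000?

$53,300,000

σ_{5d} = 4.12% × √5 = 9.213%.
ES multiplier = φ(z)/(1−α) = 0.014453/0.005 = 2.891.
ES = 9.213% × 2.891 = 26.635%; on $200,000,000: $53,270,000.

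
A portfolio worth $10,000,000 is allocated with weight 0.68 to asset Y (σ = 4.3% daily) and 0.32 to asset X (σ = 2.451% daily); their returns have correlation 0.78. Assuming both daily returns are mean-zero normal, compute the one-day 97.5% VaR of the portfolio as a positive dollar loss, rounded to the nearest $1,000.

σ_p² = 0.68²·4.3² + 0.32²·2.451² + 2·0.78·0.68·0.32·4.3·2.451 = 12.7426 (%²).
σ_p = √12.7426 = 3.570%.
At 97.5%, z = 1.960.
VaR = 1.960 × 3.570% = 6.997%; on $10,000,000 that is $699,700.

$700,000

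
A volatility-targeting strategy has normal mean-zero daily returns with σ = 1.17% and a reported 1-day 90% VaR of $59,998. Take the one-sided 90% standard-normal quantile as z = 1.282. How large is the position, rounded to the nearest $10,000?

$4,000,000

VaR as a fraction of value: z·σ = 1.282 × 1.17% = 1.49994%.
Position = $59,998 / 0.0149994 = $4,000,027.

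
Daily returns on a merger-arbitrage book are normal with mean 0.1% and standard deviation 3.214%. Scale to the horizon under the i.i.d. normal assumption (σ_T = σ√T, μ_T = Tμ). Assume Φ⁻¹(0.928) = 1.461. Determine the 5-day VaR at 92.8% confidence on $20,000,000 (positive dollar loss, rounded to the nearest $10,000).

$2,000,000

σ_{5d} = 3.214% × √5 = 7.187%; μ_{5d} = 5 × 0.1% = 0.500%.
VaR = −(0.500%) + 1.461 × 7.187% = 10.000%.
On $20,000,000: 0.10000 × $20,000,000 = $2,000,000.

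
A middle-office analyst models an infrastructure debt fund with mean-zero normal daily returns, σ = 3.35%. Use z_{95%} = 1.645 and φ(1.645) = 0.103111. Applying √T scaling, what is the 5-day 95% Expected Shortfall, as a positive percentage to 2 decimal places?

15.45%

σ_{5d} = 3.35% × √5 = 7.491%.
ES multiplier = φ(z)/(1−α) = 0.103111/0.05 = 2.062.
ES = 7.491% × 2.062 = 15.446%.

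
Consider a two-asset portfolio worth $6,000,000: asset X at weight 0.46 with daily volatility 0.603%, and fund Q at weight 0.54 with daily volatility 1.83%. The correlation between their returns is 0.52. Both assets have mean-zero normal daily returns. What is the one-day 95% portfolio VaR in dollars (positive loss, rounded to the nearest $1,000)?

σ_p² = 0.46²·0.603² + 0.54²·1.83² + 2·0.52·0.46·0.54·0.603·1.83 = 1.3386 (%²).
σ_p = √1.3386 = 1.157%.
At 95%, z = 1.645.
VaR = 1.645 × 1.157% = 1.903%; on $6,000,000 that is $114,180.

$114,000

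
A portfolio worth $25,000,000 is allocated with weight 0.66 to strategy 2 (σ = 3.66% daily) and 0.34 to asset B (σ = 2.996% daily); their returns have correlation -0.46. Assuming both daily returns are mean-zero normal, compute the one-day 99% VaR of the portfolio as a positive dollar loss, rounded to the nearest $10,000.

σ_p² = 0.66²·3.66² + 0.34²·2.996² + 2·-0.46·0.66·0.34·3.66·2.996 = 4.6090 (%²).
σ_p = √4.6090 = 2.147%.
At 99%, z = 2.326.
VaR = 2.326 × 2.147% = 4.994%; on $25,000,000 that is $1,248,500.

$1,250,000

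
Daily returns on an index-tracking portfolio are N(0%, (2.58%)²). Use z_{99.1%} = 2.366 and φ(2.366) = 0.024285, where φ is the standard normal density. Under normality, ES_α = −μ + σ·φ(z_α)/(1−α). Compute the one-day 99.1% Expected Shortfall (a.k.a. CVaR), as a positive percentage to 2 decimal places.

6.96%

Tail multiplier: φ(z)/(1−α) = 0.024285 / 0.009 = 2.698.
ES = 2.58% × 2.698 = 6.961%.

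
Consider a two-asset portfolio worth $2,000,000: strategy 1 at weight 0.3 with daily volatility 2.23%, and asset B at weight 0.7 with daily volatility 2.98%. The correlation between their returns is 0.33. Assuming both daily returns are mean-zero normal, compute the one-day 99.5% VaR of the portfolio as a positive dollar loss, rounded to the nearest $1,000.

σ_p² = 0.3²·2.23² + 0.7²·2.98² + 2·0.33·0.3·0.7·2.23·2.98 = 5.7200 (%²).
σ_p = √5.7200 = 2.392%.
At 99.5%, z = 2.576.
VaR = 2.576 × 2.392% = 6.162%; on $2,000,000 that is $123,240.

$123,000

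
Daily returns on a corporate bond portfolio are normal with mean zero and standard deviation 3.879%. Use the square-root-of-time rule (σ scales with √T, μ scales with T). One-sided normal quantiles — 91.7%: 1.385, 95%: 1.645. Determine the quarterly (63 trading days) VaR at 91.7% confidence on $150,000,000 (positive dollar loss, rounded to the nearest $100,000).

σ_{63d} = 3.879% × √63 = 30.789%.
VaR = 1.385 × 30.789% = 42.643%.
On $150,000,000: 0.42643 × $150,000,000 = $63,964,500.

$64,000,000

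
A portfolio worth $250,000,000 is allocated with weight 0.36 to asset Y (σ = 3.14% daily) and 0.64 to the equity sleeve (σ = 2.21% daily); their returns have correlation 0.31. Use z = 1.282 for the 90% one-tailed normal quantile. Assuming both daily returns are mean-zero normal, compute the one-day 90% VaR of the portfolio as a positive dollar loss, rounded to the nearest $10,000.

σ_p² = 0.36²·3.14² + 0.64²·2.21² + 2·0.31·0.36·0.64·3.14·2.21 = 4.2696 (%²).
σ_p = √4.2696 = 2.066%.
VaR = 1.282 × 2.066% = 2.649%; on $250,000,000 that is $6,622,500.

$6,620,000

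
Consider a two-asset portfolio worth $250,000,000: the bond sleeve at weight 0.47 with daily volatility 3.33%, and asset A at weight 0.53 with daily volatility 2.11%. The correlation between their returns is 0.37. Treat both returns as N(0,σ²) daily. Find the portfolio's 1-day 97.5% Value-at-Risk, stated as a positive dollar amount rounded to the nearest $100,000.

σ_p² = 0.47²·3.33² + 0.53²·2.11² + 2·0.37·0.47·0.53·3.33·2.11 = 4.9953 (%²).
σ_p = √4.9953 = 2.235%.
At 97.5%, z = 1.960.
VaR = 1.960 × 2.235% = 4.381%; on $250,000,000 that is $10,952,500.

$11,000,000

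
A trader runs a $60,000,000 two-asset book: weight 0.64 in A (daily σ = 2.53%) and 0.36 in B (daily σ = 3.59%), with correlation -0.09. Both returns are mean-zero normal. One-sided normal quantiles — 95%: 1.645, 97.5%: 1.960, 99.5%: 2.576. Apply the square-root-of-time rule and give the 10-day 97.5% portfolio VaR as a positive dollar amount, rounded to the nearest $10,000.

$7,360,000

σ_p = √(0.64²·2.53² + 0.36²·3.59² + 2·-0.09·0.64·0.36·2.53·3.59) = 1.979%.
σ_{10d} = 1.979% × √10 = 6.258%.
VaR = 1.960 × 6.258% = 12.266%; on $60,000,000 that is $7,359,600.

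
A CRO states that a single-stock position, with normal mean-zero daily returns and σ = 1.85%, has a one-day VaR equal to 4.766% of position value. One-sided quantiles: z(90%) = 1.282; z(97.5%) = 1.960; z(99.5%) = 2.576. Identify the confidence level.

99.5%

Implied z = VaR/σ = 4.766 / 1.85 = 2.576.
This matches z(99.5%) = 2.576.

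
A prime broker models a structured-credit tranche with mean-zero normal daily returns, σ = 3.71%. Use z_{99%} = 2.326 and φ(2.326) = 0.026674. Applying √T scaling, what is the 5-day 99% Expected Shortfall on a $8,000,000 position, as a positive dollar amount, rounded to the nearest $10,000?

σ_{5d} = 3.71% × √5 = 8.296%.
ES multiplier = φ(z)/(1−α) = 0.026674/0.01 = 2.667.
ES = 8.296% × 2.667 = 22.125%; on $8,000,000: $1,770,000.

$1,770,000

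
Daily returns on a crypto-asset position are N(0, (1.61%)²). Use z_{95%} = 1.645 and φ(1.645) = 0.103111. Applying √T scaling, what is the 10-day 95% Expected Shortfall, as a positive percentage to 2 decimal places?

σ_{10d} = 1.61% × √10 = 5.091%.
ES multiplier = φ(z)/(1−α) = 0.103111/0.05 = 2.062.
ES = 5.091% × 2.062 = 10.498%.

10.50%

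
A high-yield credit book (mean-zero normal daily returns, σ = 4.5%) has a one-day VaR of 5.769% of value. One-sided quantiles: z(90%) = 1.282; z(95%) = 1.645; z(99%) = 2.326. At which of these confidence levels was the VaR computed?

90%

Implied z = VaR/σ = 5.769 / 4.5 = 1.282.
This matches z(90%) = 1.282.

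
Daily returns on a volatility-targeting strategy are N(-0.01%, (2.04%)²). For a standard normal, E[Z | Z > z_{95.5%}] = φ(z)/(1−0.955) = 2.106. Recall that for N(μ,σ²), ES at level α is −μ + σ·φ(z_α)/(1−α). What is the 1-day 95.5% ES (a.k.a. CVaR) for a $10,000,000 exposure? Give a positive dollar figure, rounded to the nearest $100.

ES = −(-0.01%) + 2.04% × 2.106 = 4.306%.
On $10,000,000: 0.04306 × $10,000,000 = $430,600.

$430,600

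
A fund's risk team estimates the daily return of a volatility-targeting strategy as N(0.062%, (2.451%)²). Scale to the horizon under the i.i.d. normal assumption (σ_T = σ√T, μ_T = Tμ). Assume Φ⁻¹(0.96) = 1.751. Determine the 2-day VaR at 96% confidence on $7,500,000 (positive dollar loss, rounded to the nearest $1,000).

$446,000

σ_{2d} = 2.451% × √2 = 3.466%; μ_{2d} = 2 × 0.062% = 0.124%.
VaR = −(0.124%) + 1.751 × 3.466% = 5.945%.
On $7,500,000: 0.05945 × $7,500,000 = $445,875.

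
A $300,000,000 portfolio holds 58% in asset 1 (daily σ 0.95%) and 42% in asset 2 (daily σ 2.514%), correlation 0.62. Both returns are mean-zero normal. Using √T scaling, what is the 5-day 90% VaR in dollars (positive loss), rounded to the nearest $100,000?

$12,600,000

σ_p = √(0.58²·0.95² + 0.42²·2.514² + 2·0.62·0.58·0.42·0.95·2.514) = 1.463%.
σ_{5d} = 1.463% × √5 = 3.271%.
z(90%) = 1.282.
VaR = 1.282 × 3.271% = 4.193%; on $300,000,000 that is $12,579,000.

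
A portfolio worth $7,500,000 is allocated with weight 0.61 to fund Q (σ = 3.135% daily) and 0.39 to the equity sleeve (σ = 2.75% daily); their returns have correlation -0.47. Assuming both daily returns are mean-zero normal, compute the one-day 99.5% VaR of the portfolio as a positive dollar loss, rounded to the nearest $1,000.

$328,000

σ_p² = 0.61²·3.135² + 0.39²·2.75² + 2·-0.47·0.61·0.39·3.135·2.75 = 2.8794 (%²).
σ_p = √2.8794 = 1.697%.
At 99.5%, z = 2.576.
VaR = 2.576 × 1.697% = 4.371%; on $7,500,000 that is $327,825.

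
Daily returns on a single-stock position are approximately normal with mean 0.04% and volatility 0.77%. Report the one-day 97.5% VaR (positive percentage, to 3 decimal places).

1.469%

At 97.5% one-sided, z = 1.960.
VaR = −μ + z·σ = −(0.04%) + 1.960 × 0.77% = 1.469%.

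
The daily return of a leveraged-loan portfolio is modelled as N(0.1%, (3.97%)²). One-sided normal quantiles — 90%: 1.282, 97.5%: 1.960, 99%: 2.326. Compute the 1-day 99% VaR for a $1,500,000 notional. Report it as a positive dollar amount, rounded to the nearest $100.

$137,000

VaR = −μ + z·σ = −(0.1%) + 2.326 × 3.97% = 9.134%.
On $1,500,000: 0.09134 × $1,500,000 = $137,010.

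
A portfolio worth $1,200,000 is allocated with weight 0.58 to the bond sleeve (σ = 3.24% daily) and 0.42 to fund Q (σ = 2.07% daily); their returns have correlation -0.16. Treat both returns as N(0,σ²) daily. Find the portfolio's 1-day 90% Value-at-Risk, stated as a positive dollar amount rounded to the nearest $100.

$29,800

σ_p² = 0.58²·3.24² + 0.42²·2.07² + 2·-0.16·0.58·0.42·3.24·2.07 = 3.7644 (%²).
σ_p = √3.7644 = 1.940%.
At 90%, z = 1.282.
VaR = 1.282 × 1.940% = 2.487%; on $1,200,000 that is $29,844.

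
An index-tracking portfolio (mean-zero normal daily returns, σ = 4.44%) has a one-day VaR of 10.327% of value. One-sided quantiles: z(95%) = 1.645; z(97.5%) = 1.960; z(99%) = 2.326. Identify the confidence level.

99%

Implied z = VaR/σ = 10.327 / 4.44 = 2.326.
This matches z(99%) = 2.326.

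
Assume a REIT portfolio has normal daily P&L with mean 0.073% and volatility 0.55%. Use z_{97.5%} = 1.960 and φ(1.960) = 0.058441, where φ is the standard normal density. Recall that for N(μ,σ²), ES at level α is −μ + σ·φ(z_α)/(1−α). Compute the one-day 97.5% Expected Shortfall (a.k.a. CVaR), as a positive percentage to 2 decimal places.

1.21%

Tail multiplier: φ(z)/(1−α) = 0.058441 / 0.025 = 2.338.
ES = −(0.073%) + 0.55% × 2.338 = 1.213%.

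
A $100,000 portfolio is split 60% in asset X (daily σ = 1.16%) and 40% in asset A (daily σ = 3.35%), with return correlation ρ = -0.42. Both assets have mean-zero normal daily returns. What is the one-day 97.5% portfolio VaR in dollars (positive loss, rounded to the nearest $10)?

$2,400

σ_p² = 0.6²·1.16² + 0.4²·3.35² + 2·-0.42·0.6·0.4·1.16·3.35 = 1.4966 (%²).
σ_p = √1.4966 = 1.223%.
At 97.5%, z = 1.960.
VaR = 1.960 × 1.223% = 2.397%; on $100,000 that is $2,397.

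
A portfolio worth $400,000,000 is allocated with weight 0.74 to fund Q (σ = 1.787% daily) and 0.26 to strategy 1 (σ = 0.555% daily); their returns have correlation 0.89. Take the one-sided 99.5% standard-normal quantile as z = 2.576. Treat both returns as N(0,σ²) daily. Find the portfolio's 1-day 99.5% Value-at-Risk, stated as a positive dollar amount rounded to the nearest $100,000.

σ_p² = 0.74²·1.787² + 0.26²·0.555² + 2·0.89·0.74·0.26·1.787·0.555 = 2.1092 (%²).
σ_p = √2.1092 = 1.452%.
VaR = 2.576 × 1.452% = 3.740%; on $400,000,000 that is $14,960,000.

$15,000,000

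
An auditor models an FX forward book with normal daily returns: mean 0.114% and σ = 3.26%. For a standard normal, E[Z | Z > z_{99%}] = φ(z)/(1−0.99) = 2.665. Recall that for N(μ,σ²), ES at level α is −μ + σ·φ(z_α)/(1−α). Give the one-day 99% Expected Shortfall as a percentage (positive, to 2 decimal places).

ES = −(0.114%) + 3.26% × 2.665 = 8.574%.

8.57%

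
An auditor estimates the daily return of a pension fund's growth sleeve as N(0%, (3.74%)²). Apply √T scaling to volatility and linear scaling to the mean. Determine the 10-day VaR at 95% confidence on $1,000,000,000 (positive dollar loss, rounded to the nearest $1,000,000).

At 95%, z = 1.645.
σ_{10d} = 3.74% × √10 = 11.827%.
VaR = 1.645 × 11.827% = 19.455%.
On $1,000,000,000: 0.19455 × $1,000,000,000 = $194,550,000.

$195,000,000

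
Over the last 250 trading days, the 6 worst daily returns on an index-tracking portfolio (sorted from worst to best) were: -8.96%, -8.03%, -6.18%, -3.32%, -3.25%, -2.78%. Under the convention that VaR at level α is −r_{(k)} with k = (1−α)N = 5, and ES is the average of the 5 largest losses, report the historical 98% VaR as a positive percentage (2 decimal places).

3.25%

k = 5; the 5th lowest return is -3.25%, so VaR = 3.25%.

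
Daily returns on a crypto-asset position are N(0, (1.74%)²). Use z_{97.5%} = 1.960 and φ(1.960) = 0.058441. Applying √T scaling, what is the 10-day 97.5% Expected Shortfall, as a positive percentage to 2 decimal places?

12.86%

σ_{10d} = 1.74% × √10 = 5.502%.
ES multiplier = φ(z)/(1−α) = 0.058441/0.025 = 2.338.
ES = 5.502% × 2.338 = 12.864%.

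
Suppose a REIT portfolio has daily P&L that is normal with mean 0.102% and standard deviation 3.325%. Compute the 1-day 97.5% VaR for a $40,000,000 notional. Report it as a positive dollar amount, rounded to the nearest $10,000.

At 97.5% one-sided, z = 1.960.
VaR = −μ + z·σ = −(0.102%) + 1.960 × 3.325% = 6.415%.
On $40,000,000: 0.06415 × $40,000,000 = $2,566,000.

$2,570,000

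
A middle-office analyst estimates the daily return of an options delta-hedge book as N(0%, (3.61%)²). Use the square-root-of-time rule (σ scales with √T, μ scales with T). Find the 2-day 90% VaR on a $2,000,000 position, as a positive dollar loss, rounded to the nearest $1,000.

$131,000

At 90%, z = 1.282.
σ_{2d} = 3.61% × √2 = 5.105%.
VaR = 1.282 × 5.105% = 6.545%.
On $2,000,000: 0.06545 × $2,000,000 = $130,900.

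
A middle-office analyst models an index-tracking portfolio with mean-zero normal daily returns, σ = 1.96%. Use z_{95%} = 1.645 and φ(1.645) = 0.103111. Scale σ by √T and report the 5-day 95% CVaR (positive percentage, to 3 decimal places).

σ_{5d} = 1.96% × √5 = 4.383%.
ES multiplier = φ(z)/(1−α) = 0.103111/0.05 = 2.062.
ES = 4.383% × 2.062 = 9.038%.

9.038%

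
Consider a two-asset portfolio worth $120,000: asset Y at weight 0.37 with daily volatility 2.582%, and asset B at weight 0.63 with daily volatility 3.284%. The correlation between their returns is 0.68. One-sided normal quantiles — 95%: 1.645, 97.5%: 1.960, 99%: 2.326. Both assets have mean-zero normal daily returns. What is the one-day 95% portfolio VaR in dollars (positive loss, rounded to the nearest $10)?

σ_p² = 0.37²·2.582² + 0.63²·3.284² + 2·0.68·0.37·0.63·2.582·3.284 = 7.8812 (%²).
σ_p = √7.8812 = 2.807%.
VaR = 1.645 × 2.807% = 4.618%; on $120,000 that is $5,542.

$5,540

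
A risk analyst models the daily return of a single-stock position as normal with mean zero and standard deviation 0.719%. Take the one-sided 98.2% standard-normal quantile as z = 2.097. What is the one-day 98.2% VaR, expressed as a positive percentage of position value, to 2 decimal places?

1.51%

VaR = z·σ = 2.097 × 0.719% = 1.508%.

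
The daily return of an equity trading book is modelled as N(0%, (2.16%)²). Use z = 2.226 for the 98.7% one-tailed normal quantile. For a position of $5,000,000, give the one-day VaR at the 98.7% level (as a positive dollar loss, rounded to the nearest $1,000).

$240,000

VaR = z·σ = 2.226 × 2.16% = 4.808%.
On $5,000,000: 0.04808 × $5,000,000 = $240,400.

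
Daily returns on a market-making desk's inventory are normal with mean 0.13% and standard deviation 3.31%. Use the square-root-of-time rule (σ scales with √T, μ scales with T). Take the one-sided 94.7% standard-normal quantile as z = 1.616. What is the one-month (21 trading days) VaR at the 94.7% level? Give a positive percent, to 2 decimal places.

21.78%

σ_{21d} = 3.31% × √21 = 15.168%; μ_{21d} = 21 × 0.13% = 2.730%.
VaR = −(2.730%) + 1.616 × 15.168% = 21.781%.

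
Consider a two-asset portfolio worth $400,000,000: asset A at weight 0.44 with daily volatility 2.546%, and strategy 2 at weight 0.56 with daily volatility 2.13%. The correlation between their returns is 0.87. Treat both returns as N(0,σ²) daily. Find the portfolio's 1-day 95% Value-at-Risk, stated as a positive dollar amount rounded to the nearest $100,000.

$14,700,000

σ_p² = 0.44²·2.546² + 0.56²·2.13² + 2·0.87·0.44·0.56·2.546·2.13 = 5.0027 (%²).
σ_p = √5.0027 = 2.237%.
At 95%, z = 1.645.
VaR = 1.645 × 2.237% = 3.680%; on $400,000,000 that is $14,720,000.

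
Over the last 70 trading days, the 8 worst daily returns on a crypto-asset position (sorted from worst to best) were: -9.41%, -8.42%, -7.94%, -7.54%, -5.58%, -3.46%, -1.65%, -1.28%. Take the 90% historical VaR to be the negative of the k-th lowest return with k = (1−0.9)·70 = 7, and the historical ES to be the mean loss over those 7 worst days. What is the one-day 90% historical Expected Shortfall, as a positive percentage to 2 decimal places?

The 7 worst returns sum to -44.00%.
ES = −(-44.00%) / 7 = 6.2857…% ≈ 6.29%.

6.29%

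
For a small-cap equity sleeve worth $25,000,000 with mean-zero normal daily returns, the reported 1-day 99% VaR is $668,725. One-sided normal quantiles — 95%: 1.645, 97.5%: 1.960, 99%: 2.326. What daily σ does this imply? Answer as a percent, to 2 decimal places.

VaR as a fraction: $668,725 / $25,000,000 = 2.675%.
σ = VaR / z = 2.675% / 2.326 = 1.150%.

1.15%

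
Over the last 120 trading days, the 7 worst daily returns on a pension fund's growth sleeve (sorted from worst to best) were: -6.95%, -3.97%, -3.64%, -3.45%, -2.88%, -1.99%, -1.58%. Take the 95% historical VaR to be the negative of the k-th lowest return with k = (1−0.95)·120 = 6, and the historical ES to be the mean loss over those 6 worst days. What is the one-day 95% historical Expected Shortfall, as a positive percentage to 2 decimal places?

The 6 worst returns sum to -22.88%.
ES = −(-22.88%) / 6 = 3.8133…% ≈ 3.81%.

3.81%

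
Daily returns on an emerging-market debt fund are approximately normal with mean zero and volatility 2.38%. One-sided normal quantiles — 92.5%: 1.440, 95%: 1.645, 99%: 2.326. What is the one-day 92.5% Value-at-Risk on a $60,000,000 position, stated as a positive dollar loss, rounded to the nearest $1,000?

VaR = z·σ = 1.440 × 2.38% = 3.427%.
On $60,000,000: 0.03427 × $60,000,000 = $2,056,200.

$2,056,000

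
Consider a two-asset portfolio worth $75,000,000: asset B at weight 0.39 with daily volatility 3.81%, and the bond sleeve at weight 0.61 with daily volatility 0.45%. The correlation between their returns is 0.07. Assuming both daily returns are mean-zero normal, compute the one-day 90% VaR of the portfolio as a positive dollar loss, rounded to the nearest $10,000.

σ_p² = 0.39²·3.81² + 0.61²·0.45² + 2·0.07·0.39·0.61·3.81·0.45 = 2.3404 (%²).
σ_p = √2.3404 = 1.530%.
At 90%, z = 1.282.
VaR = 1.282 × 1.530% = 1.961%; on $75,000,000 that is $1,470,750.

$1,470,000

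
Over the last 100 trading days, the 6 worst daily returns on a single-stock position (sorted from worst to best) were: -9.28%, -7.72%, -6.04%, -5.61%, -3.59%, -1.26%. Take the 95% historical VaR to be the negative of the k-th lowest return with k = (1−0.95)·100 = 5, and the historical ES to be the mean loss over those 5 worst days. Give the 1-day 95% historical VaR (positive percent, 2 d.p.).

3.59%

k = 5; the 5th lowest return is -3.59%, so VaR = 3.59%.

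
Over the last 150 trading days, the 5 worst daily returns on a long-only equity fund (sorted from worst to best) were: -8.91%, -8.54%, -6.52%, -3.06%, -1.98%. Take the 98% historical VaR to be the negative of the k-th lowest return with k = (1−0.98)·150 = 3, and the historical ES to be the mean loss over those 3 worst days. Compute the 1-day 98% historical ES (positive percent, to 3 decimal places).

The 3 worst returns sum to -23.97%.
ES = −(-23.97%) / 3 = 7.99% ≈ 7.990%.

7.990%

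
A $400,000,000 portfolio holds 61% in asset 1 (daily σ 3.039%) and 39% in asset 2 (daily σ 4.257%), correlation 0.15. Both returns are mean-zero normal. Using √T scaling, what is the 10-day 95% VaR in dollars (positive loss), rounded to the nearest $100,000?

$55,500,000

σ_p = √(0.61²·3.039² + 0.39²·4.257² + 2·0.15·0.61·0.39·3.039·4.257) = 2.668%.
σ_{10d} = 2.668% × √10 = 8.437%.
z(95%) = 1.645.
VaR = 1.645 × 8.437% = 13.879%; on $400,000,000 that is $55,516,000.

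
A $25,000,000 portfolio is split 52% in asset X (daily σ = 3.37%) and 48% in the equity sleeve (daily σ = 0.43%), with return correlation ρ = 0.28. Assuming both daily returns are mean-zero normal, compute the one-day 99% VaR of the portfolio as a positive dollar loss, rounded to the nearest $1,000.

σ_p² = 0.52²·3.37² + 0.48²·0.43² + 2·0.28·0.52·0.48·3.37·0.43 = 3.3161 (%²).
σ_p = √3.3161 = 1.821%.
At 99%, z = 2.326.
VaR = 2.326 × 1.821% = 4.236%; on $25,000,000 that is $1,059,000.

$1,059,000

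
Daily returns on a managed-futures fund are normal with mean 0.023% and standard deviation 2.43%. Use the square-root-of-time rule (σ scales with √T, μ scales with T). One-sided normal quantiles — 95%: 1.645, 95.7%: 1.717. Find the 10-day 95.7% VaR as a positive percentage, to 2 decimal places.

12.96%

σ_{10d} = 2.43% × √10 = 7.684%; μ_{10d} = 10 × 0.023% = 0.230%.
VaR = −(0.230%) + 1.717 × 7.684% = 12.963%.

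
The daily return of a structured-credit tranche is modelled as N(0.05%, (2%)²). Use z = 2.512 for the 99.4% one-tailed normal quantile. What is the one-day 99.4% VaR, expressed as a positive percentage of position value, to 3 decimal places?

4.974%

VaR = −μ + z·σ = −(0.05%) + 2.512 × 2% = 4.974%.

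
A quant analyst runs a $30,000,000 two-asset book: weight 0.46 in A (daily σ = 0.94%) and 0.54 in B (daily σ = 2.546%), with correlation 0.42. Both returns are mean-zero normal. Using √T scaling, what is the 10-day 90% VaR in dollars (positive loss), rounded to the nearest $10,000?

$1,950,000

σ_p = √(0.46²·0.94² + 0.54²·2.546² + 2·0.42·0.46·0.54·0.94·2.546) = 1.605%.
σ_{10d} = 1.605% × √10 = 5.075%.
z(90%) = 1.282.
VaR = 1.282 × 5.075% = 6.506%; on $30,000,000 that is $1,951,800.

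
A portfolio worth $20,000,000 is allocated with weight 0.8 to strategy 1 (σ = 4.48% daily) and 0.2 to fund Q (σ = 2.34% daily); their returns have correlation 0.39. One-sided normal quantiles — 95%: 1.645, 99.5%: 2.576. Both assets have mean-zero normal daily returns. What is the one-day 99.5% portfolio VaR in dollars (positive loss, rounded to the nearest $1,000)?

$1,953,000

σ_p² = 0.8²·4.48² + 0.2²·2.34² + 2·0.39·0.8·0.2·4.48·2.34 = 14.3724 (%²).
σ_p = √14.3724 = 3.791%.
VaR = 2.576 × 3.791% = 9.766%; on $20,000,000 that is $1,953,200.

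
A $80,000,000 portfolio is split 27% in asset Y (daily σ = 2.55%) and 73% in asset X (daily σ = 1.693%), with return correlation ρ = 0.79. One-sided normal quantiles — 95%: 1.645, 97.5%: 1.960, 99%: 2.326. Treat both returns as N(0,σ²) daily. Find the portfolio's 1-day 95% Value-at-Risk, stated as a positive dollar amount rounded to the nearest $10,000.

$2,410,000

σ_p² = 0.27²·2.55² + 0.73²·1.693² + 2·0.79·0.27·0.73·2.55·1.693 = 3.3459 (%²).
σ_p = √3.3459 = 1.829%.
VaR = 1.645 × 1.829% = 3.009%; on $80,000,000 that is $2,407,200.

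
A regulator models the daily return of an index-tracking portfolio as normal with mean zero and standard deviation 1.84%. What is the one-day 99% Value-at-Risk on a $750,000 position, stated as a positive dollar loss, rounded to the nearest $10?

At 99% one-sided, z = 2.326.
VaR = z·σ = 2.326 × 1.84% = 4.280%.
On $750,000: 0.04280 × $750,000 = $32,100.

$32,100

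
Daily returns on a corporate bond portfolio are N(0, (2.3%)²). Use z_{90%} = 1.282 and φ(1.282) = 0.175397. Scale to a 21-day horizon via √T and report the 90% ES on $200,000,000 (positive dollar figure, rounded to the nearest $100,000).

σ_{21d} = 2.3% × √21 = 10.540%.
ES multiplier = φ(z)/(1−α) = 0.175397/0.1 = 1.754.
ES = 10.540% × 1.754 = 18.487%; on $200,000,000: $36,974,000.

$37,000,000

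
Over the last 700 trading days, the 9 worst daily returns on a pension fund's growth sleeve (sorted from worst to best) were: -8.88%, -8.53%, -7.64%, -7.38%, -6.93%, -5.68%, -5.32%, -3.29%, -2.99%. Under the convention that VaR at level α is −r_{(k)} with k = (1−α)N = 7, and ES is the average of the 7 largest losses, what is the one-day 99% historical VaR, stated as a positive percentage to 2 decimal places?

k = 7; the 7th lowest return is -5.32%, so VaR = 5.32%.

5.32%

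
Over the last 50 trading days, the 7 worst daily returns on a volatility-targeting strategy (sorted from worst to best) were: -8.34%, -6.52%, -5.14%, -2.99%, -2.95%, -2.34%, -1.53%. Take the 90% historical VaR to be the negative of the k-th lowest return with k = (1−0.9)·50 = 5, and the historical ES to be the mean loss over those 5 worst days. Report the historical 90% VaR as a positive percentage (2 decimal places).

2.95%

k = 5; the 5th lowest return is -2.95%, so VaR = 2.95%.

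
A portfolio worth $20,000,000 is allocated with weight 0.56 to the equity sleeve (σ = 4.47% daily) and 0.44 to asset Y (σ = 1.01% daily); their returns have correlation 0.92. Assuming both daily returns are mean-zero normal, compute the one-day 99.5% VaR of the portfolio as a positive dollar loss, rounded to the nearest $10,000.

σ_p² = 0.56²·4.47² + 0.44²·1.01² + 2·0.92·0.56·0.44·4.47·1.01 = 8.5104 (%²).
σ_p = √8.5104 = 2.917%.
At 99.5%, z = 2.576.
VaR = 2.576 × 2.917% = 7.514%; on $20,000,000 that is $1,502,800.

$1,500,000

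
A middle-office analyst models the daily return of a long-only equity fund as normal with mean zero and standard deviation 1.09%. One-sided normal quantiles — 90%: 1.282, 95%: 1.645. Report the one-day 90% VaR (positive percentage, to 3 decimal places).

VaR = z·σ = 1.282 × 1.09% = 1.397%.

1.397%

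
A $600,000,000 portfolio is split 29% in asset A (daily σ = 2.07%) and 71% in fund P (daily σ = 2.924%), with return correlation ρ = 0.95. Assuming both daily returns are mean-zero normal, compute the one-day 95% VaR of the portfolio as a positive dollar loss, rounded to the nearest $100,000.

$26,200,000

σ_p² = 0.29²·2.07² + 0.71²·2.924² + 2·0.95·0.29·0.71·2.07·2.924 = 7.0382 (%²).
σ_p = √7.0382 = 2.653%.
At 95%, z = 1.645.
VaR = 1.645 × 2.653% = 4.364%; on $600,000,000 that is $26,184,000.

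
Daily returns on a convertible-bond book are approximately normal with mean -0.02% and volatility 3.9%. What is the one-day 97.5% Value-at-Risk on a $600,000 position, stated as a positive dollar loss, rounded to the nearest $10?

At 97.5% one-sided, z = 1.960.
VaR = −μ + z·σ = −(-0.02%) + 1.960 × 3.9% = 7.664%.
On $600,000: 0.07664 × $600,000 = $45,984.

$45,980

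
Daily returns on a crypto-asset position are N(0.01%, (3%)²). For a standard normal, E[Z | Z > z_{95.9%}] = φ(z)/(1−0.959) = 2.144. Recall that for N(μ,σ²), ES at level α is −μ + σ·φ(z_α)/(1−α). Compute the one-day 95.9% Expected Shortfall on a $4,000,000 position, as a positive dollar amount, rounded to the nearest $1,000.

$257,000

ES = −(0.01%) + 3% × 2.144 = 6.422%.
On $4,000,000: 0.06422 × $4,000,000 = $256,880.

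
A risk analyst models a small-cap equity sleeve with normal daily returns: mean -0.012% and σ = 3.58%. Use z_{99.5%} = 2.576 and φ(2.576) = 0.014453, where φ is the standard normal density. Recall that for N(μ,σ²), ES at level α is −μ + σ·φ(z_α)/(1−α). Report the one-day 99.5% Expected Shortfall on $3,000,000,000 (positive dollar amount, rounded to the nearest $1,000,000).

$311,000,000

Tail multiplier: φ(z)/(1−α) = 0.014453 / 0.005 = 2.891.
ES = −(-0.012%) + 3.58% × 2.891 = 10.362%.
On $3,000,000,000: 0.10362 × $3,000,000,000 = $310,860,000.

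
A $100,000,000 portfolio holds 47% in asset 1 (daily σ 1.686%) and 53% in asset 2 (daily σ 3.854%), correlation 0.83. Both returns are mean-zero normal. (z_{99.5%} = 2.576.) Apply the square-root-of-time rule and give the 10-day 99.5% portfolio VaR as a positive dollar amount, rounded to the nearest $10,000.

$22,290,000

σ_p = √(0.47²·1.686² + 0.53²·3.854² + 2·0.83·0.47·0.53·1.686·3.854) = 2.736%.
σ_{10d} = 2.736% × √10 = 8.652%.
VaR = 2.576 × 8.652% = 22.288%; on $100,000,000 that is $22,288,000.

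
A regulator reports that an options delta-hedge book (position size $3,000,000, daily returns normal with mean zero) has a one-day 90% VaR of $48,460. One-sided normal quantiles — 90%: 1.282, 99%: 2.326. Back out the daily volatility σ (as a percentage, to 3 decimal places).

1.260%

VaR as a fraction: $48,460 / $3,000,000 = 1.615%.
σ = VaR / z = 1.615% / 1.282 = 1.260%.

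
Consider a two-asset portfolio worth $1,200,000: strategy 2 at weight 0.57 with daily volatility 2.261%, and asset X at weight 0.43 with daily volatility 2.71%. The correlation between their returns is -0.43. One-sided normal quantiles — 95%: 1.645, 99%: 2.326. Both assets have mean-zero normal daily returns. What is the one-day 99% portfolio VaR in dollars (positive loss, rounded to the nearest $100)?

σ_p² = 0.57²·2.261² + 0.43²·2.71² + 2·-0.43·0.57·0.43·2.261·2.71 = 1.7273 (%²).
σ_p = √1.7273 = 1.314%.
VaR = 2.326 × 1.314% = 3.056%; on $1,200,000 that is $36,672.

$36,700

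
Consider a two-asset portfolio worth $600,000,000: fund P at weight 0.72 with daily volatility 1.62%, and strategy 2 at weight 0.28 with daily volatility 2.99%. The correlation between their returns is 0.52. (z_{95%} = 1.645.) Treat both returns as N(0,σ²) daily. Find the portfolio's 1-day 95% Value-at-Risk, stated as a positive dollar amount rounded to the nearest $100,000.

σ_p² = 0.72²·1.62² + 0.28²·2.99² + 2·0.52·0.72·0.28·1.62·2.99 = 3.0770 (%²).
σ_p = √3.0770 = 1.754%.
VaR = 1.645 × 1.754% = 2.885%; on $600,000,000 that is $17,310,000.

$17,300,000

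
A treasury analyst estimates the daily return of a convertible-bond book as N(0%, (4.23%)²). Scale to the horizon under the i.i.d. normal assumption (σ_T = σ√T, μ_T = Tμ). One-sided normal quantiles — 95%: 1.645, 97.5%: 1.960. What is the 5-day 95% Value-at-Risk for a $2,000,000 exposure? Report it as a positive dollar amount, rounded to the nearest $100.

$311,200

σ_{5d} = 4.23% × √5 = 9.459%.
VaR = 1.645 × 9.459% = 15.560%.
On $2,000,000: 0.15560 × $2,000,000 = $311,200.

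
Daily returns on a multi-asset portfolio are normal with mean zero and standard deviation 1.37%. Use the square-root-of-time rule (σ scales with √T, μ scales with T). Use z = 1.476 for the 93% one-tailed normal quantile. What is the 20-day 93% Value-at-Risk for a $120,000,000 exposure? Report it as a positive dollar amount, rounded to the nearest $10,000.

$10,850,000

σ_{20d} = 1.37% × √20 = 6.127%.
VaR = 1.476 × 6.127% = 9.043%.
On $120,000,000: 0.09043 × $120,000,000 = $10,851,600.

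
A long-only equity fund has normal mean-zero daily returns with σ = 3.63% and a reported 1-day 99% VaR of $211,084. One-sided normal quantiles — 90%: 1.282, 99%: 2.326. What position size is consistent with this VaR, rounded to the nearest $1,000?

VaR as a fraction of value: z·σ = 2.326 × 3.63% = 8.44338%.
Position = $211,084 / 0.0844338 = $2,499,994.

$2,500,000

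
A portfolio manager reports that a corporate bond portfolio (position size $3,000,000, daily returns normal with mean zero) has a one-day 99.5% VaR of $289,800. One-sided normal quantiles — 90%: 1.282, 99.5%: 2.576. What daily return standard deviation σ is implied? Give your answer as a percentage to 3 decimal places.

3.750%

VaR as a fraction: $289,800 / $3,000,000 = 9.660%.
σ = VaR / z = 9.660% / 2.576 = 3.750%.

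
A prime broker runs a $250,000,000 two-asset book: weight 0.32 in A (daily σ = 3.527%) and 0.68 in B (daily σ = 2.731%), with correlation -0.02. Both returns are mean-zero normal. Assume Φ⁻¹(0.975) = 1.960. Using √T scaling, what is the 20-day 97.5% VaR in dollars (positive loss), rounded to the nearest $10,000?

σ_p = √(0.32²·3.527² + 0.68²·2.731² + 2·-0.02·0.32·0.68·3.527·2.731) = 2.154%.
σ_{20d} = 2.154% × √20 = 9.633%.
VaR = 1.960 × 9.633% = 18.881%; on $250,000,000 that is $47,202,500.

$47,200,000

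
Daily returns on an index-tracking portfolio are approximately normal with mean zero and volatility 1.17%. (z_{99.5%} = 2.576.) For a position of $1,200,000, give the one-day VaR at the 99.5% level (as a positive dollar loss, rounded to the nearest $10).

$36,170

VaR = z·σ = 2.576 × 1.17% = 3.014%.
On $1,200,000: 0.03014 × $1,200,000 = $36,168.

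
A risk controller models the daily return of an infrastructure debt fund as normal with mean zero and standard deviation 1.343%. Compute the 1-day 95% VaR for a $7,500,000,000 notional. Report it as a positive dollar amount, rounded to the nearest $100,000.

At 95% one-sided, z = 1.645.
VaR = z·σ = 1.645 × 1.343% = 2.209%.
On $7,500,000,000: 0.02209 × $7,500,000,000 = $165,675,000.

$165,700,000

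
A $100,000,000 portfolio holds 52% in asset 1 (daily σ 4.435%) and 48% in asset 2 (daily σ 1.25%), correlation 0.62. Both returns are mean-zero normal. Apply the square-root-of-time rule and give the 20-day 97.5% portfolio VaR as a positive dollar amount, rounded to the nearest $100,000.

σ_p = √(0.52²·4.435² + 0.48²·1.25² + 2·0.62·0.52·0.48·4.435·1.25) = 2.719%.
σ_{20d} = 2.719% × √20 = 12.160%.
z(97.5%) = 1.960.
VaR = 1.960 × 12.160% = 23.834%; on $100,000,000 that is $23,834,000.

$23,800,000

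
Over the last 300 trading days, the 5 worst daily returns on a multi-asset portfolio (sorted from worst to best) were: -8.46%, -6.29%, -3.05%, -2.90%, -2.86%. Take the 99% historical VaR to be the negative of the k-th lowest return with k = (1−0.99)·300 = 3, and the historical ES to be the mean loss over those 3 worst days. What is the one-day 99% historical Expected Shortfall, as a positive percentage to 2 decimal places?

The 3 worst returns sum to -17.80%.
ES = −(-17.80%) / 3 = 5.9333…% ≈ 5.93%.

5.93%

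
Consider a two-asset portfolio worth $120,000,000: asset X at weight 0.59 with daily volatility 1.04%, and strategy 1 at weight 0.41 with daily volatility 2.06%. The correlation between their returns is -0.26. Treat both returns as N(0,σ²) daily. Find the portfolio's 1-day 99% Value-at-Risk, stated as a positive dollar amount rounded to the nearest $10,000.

$2,530,000

σ_p² = 0.59²·1.04² + 0.41²·2.06² + 2·-0.26·0.59·0.41·1.04·2.06 = 0.8204 (%²).
σ_p = √0.8204 = 0.906%.
At 99%, z = 2.326.
VaR = 2.326 × 0.906% = 2.107%; on $120,000,000 that is $2,528,400.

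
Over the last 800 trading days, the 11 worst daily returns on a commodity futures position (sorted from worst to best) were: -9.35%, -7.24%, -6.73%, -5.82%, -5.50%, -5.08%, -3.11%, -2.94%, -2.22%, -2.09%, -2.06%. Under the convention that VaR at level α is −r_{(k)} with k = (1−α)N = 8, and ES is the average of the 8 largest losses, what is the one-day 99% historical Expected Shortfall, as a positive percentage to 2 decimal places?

The 8 worst returns sum to -45.77%.
ES = −(-45.77%) / 8 = 5.72125% ≈ 5.72%.

5.72%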